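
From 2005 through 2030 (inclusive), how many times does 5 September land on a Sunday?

Day of week of September 5 in each year:
2005: Mon, 2006: Tue, 2007: Wed, 2008: Fri, 2009: Sat, 2010: Sun ✓, 2011: Mon, 2012: Wed, 2013: Thu, 2014: Fri, 2015: Sat, 2016: Mon, 2017: Tue, 2018: Wed, 2019: Thu, 2020: Sat, 2021: Sun ✓, 2022: Mon, 2023: Tue, 2024: Thu, 2025: Fri, 2026: Sat, 2027: Sun ✓, 2028: Tue, 2029: Wed, 2030: Thu
Sundays: 2010, 2021, 2027.

3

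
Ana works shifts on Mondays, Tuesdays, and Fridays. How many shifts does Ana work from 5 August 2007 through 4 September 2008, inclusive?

170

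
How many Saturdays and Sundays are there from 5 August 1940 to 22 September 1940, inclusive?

5 August 1940 is a Monday.
From 5 August 1940 to 22 September 1940 is 49 days inclusive.
49 = 7 × 7, so the span is exactly 7 full weeks.
Each full week contributes 2 weekend days (Sat, Sun): 7 × 2 = 14.
Total: 14.

14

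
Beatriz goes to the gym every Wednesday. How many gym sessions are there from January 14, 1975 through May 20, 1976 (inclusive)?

71 Wednesdays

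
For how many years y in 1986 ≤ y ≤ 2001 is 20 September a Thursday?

2

Day of week of September 20 in each year:
1986: Sat, 1987: Sun, 1988: Tue, 1989: Wed, 1990: Thu ✓, 1991: Fri, 1992: Sun, 1993: Mon, 1994: Tue, 1995: Wed, 1996: Fri, 1997: Sat, 1998: Sun, 1999: Mon, 2000: Wed, 2001: Thu ✓
Thursdays: 1990, 2001.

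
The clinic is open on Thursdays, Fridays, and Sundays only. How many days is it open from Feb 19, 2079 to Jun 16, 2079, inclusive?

Feb 19, 2079 is a Sunday.
That's 118 days from start to end, counting both.
118 = 7 × 16 + 6, so there are 16 full weeks plus 6 extra days.
Each full week contributes 3 days from the set (Thu, Fri, Sun): 16 × 3 = 48.
The 6 extra days are Sunday, Monday, Tuesday, Wednesday, Thursday, Friday — 3 of them qualify.
Total: 48 + 3 = 51.

51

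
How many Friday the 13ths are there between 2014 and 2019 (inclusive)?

Friday-the-13ths by year:
2014: Jun
2015: Feb, Mar, Nov
2016: May
2017: Jan, Oct
2018: Apr, Jul
2019: Sep, Dec

11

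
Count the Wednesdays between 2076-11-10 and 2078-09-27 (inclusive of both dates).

2076-11-10 is a Tuesday.
That's 687 days from start to end, counting both.
687 = 7 × 98 + 1, so there are 98 full weeks plus 1 extra day.
Each full week contributes one Wednesday: 98 so far.
The 1 extra day is Tuesday — none qualify.
Total: 98 + 0 = 98.

98 Wednesdays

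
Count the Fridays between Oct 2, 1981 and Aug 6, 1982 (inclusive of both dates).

Oct 2, 1981 is a Friday.
From Oct 2, 1981 to Aug 6, 1982 is 309 days inclusive.
309 = 7 × 44 + 1, so there are 44 full weeks plus 1 extra day.
Each full week contributes one Friday: 44 so far.
The 1 extra day is Fri — 1 of them qualifies.
Total: 44 + 1 = 45.

45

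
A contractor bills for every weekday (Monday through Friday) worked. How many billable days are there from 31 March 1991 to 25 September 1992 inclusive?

390

31 March 1991 is a Sunday.
The range spans 545 days (inclusive of both endpoints).
545 = 7 × 77 + 6, so there are 77 full weeks plus 6 extra days.
Each full week contributes 5 weekdays (Mon–Fri): 77 × 5 = 385.
The 6 extra days are Sunday, Monday, Tuesday, Wednesday, Thursday, Friday — 5 of them qualify.
Total: 385 + 5 = 390.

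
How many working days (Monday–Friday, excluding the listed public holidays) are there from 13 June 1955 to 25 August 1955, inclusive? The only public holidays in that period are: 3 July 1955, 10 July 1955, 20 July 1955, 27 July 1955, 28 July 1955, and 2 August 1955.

13 June 1955 is a Monday.
From 13 June 1955 to 25 August 1955 is 74 days inclusive.
74 = 7 × 10 + 4, so there are 10 full weeks plus 4 extra days.
Each full week contributes 5 weekdays (Mon–Fri): 10 × 5 = 50.
The 4 extra days are Monday, Tuesday, Wednesday, Thursday — 4 of them qualify.
Total: 50 + 4 = 54.
Holidays: 3 July 1955 (Sun); 10 July 1955 (Sun); 20 July 1955 (Wed); 27 July 1955 (Wed); 28 July 1955 (Thu); 2 August 1955 (Tue).
4 of the 6 holidays fall on weekdays; the rest are weekends and were already excluded.
Business days: 54 − 4 = 50.

50 working days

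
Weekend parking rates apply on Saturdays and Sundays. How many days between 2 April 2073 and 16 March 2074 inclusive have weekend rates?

2 April 2073 is a Sunday.
From 2 April 2073 to 16 March 2074 is 349 days inclusive.
349 = 7 × 49 + 6, so there are 49 full weeks plus 6 extra days.
Each full week contributes 2 weekend days (Sat, Sun): 49 × 2 = 98.
The 6 extra days are Sun, Mon, Tue, Wed, Thu, Fri — 1 of them qualifies.
Total: 98 + 1 = 99.

99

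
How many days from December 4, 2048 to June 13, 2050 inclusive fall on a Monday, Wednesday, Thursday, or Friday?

December 4, 2048 is a Friday.
That's 557 days from start to end, counting both.
557 = 7 × 79 + 4, so there are 79 full weeks plus 4 extra days.
Each full week contributes 4 days from the set (Mon, Wed, Thu, Fri): 79 × 4 = 316.
The 4 extra days are Fri, Sat, Sun, Mon — 2 of them qualify.
Total: 316 + 2 = 318.

318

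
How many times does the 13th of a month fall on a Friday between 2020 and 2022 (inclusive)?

Friday-the-13ths by year:
2020: Mar, Nov
2021: Aug
2022: May

4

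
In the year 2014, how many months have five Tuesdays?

A month has five Tuesdays exactly when Tuesday falls within its first (length − 28) days.
Jan: 31 days, starts Wed → 5 of Wed, Thu, Fri
Feb: 28 days, starts Sat → 5 of (none)
Mar: 31 days, starts Sat → 5 of Sat, Sun, Mon
Apr: 30 days, starts Tue → 5 of Tue, Wed ✓
May: 31 days, starts Thu → 5 of Thu, Fri, Sat
Jun: 30 days, starts Sun → 5 of Sun, Mon
Jul: 31 days, starts Tue → 5 of Tue, Wed, Thu ✓
Aug: 31 days, starts Fri → 5 of Fri, Sat, Sun
Sep: 30 days, starts Mon → 5 of Mon, Tue ✓
Oct: 31 days, starts Wed → 5 of Wed, Thu, Fri
Nov: 30 days, starts Sat → 5 of Sat, Sun
Dec: 31 days, starts Mon → 5 of Mon, Tue, Wed ✓
Months with five Tuesdays: Apr, Jul, Sep, Dec.

4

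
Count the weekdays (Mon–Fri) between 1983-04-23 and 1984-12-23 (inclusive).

1983-04-23 is a Saturday.
From 1983-04-23 to 1984-12-23 is 611 days inclusive.
611 = 7 × 87 + 2, so there are 87 full weeks plus 2 extra days.
Each full week contributes 5 weekdays (Mon–Fri): 87 × 5 = 435.
The 2 extra days are Sat, Sun — none qualify.
Total: 435 + 0 = 435.

435 weekdays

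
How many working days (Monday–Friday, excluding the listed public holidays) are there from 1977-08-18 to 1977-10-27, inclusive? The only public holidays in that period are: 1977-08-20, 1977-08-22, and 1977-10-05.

49

1977-08-18 is a Thursday.
That's 71 days from start to end, counting both.
71 = 7 × 10 + 1, so there are 10 full weeks plus 1 extra day.
Each full week contributes 5 weekdays (Mon–Fri): 10 × 5 = 50.
The 1 extra day is Thursday — 1 of them qualifies.
Total: 50 + 1 = 51.
Holidays: 1977-08-20 (Sat); 1977-08-22 (Mon); 1977-10-05 (Wed).
2 of the 3 holidays fall on weekdays; the rest are weekends and were already excluded.
Business days: 51 − 2 = 49.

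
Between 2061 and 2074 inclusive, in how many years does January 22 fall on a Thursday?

Day of week of January 22 in each year:
2061: Sat, 2062: Sun, 2063: Mon, 2064: Tue, 2065: Thu ✓, 2066: Fri, 2067: Sat, 2068: Sun, 2069: Tue, 2070: Wed, 2071: Thu ✓, 2072: Fri, 2073: Sun, 2074: Mon
Thursdays: 2065, 2071.

2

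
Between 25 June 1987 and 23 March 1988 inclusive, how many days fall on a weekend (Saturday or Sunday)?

78

25 June 1987 is a Thursday.
That's 273 days from start to end, counting both.
273 = 7 × 39, so the span is exactly 39 full weeks.
Each full week contributes 2 weekend days (Sat, Sun): 39 × 2 = 78.
Total: 78.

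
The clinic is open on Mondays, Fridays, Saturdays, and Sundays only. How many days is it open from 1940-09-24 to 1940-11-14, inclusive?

28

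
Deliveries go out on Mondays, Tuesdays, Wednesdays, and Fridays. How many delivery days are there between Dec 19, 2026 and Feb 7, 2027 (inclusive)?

28

Dec 19, 2026 is a Saturday.
From Dec 19, 2026 to Feb 7, 2027 is 51 days inclusive.
51 = 7 × 7 + 2, so there are 7 full weeks plus 2 extra days.
Each full week contributes 4 days from the set (Mon, Tue, Wed, Fri): 7 × 4 = 28.
The 2 extra days are Sat, Sun — none qualify.
Total: 28 + 0 = 28.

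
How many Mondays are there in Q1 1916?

13

1916-01-01 is a Saturday.
The range spans 91 days (inclusive of both endpoints).
91 = 7 × 13, so the span is exactly 13 full weeks.
Each full week contributes one Monday: 13 so far.
Total: 13.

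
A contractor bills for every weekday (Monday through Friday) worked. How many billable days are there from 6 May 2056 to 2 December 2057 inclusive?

6 May 2056 is a Saturday.
The range spans 576 days (inclusive of both endpoints).
576 = 7 × 82 + 2, so there are 82 full weeks plus 2 extra days.
Each full week contributes 5 weekdays (Mon–Fri): 82 × 5 = 410.
The 2 extra days are Sat, Sun — none qualify.
Total: 410 + 0 = 410.

410 weekdays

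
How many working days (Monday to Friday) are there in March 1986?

21 weekdays

1 March 1986 is a Saturday.
The range spans 31 days (inclusive of both endpoints).
31 = 7 × 4 + 3, so there are 4 full weeks plus 3 extra days.
Each full week contributes 5 weekdays (Mon–Fri): 4 × 5 = 20.
The 3 extra days are Saturday, Sunday, Monday — 1 of them qualifies.
Total: 20 + 1 = 21.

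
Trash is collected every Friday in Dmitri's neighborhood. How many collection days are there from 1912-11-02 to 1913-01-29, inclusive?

1912-11-02 is a Saturday.
From 1912-11-02 to 1913-01-29 is 89 days inclusive.
89 = 7 × 12 + 5, so there are 12 full weeks plus 5 extra days.
Each full week contributes one Friday: 12 so far.
The 5 extra days are Sat, Sun, Mon, Tue, Wed — none qualify.
Total: 12 + 0 = 12.

12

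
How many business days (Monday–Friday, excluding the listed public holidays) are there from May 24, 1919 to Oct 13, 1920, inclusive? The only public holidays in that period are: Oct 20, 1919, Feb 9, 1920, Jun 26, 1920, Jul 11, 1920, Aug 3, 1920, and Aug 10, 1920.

May 24, 1919 is a Saturday.
The range spans 509 days (inclusive of both endpoints).
509 = 7 × 72 + 5, so there are 72 full weeks plus 5 extra days.
Each full week contributes 5 weekdays (Mon–Fri): 72 × 5 = 360.
The 5 extra days are Sat, Sun, Mon, Tue, Wed — 3 of them qualify.
Total: 360 + 3 = 363.
Holidays: Oct 20, 1919 (Mon); Feb 9, 1920 (Mon); Jun 26, 1920 (Sat); Jul 11, 1920 (Sun); Aug 3, 1920 (Tue); Aug 10, 1920 (Tue).
4 of the 6 holidays fall on weekdays; the rest are weekends and were already excluded.
Business days: 363 − 4 = 359.

359 business days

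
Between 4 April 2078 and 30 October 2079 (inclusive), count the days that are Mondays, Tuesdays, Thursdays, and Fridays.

4 April 2078 is a Monday.
That's 575 days from start to end, counting both.
575 = 7 × 82 + 1, so there are 82 full weeks plus 1 extra day.
Each full week contributes 4 days from the set (Mon, Tue, Thu, Fri): 82 × 4 = 328.
The 1 extra day is Mon — 1 of them qualifies.
Total: 328 + 1 = 329.

329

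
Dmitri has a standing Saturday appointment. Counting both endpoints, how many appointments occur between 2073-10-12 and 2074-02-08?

17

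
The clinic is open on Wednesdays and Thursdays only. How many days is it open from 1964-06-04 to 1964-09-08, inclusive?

27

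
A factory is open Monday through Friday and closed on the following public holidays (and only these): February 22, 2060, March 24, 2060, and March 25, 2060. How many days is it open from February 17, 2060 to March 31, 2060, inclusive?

February 17, 2060 is a Tuesday.
From February 17, 2060 to March 31, 2060 is 44 days inclusive.
44 = 7 × 6 + 2, so there are 6 full weeks plus 2 extra days.
Each full week contributes 5 weekdays (Mon–Fri): 6 × 5 = 30.
The 2 extra days are Tuesday, Wednesday — 2 of them qualify.
Total: 30 + 2 = 32.
Holidays: February 22, 2060 (Sun); March 24, 2060 (Wed); March 25, 2060 (Thu).
2 of the 3 holidays fall on weekdays; the rest are weekends and were already excluded.
Business days: 32 − 2 = 30.

30 working days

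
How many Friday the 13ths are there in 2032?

The 13th falls on a Friday when the month's 13th has weekday Fri.
Jan 13 is Tue; Feb 13 is Fri ✓; Mar 13 is Sat; Apr 13 is Tue; May 13 is Thu; Jun 13 is Sun; Jul 13 is Tue; Aug 13 is Fri ✓; Sep 13 is Mon; Oct 13 is Wed; Nov 13 is Sat; Dec 13 is Mon.
Friday the 13ths: Feb, Aug.

2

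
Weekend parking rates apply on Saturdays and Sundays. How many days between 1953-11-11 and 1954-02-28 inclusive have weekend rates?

1953-11-11 is a Wednesday.
The range spans 110 days (inclusive of both endpoints).
110 = 7 × 15 + 5, so there are 15 full weeks plus 5 extra days.
Each full week contributes 2 weekend days (Sat, Sun): 15 × 2 = 30.
The 5 extra days are Wed, Thu, Fri, Sat, Sun — 2 of them qualify.
Total: 30 + 2 = 32.

32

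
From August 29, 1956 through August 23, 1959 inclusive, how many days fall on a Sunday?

156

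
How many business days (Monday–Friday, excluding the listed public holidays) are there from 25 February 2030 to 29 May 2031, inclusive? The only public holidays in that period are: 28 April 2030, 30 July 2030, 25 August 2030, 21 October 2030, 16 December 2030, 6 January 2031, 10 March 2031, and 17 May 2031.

25 February 2030 is a Monday.
The range spans 459 days (inclusive of both endpoints).
459 = 7 × 65 + 4, so there are 65 full weeks plus 4 extra days.
Each full week contributes 5 weekdays (Mon–Fri): 65 × 5 = 325.
The 4 extra days are Mon, Tue, Wed, Thu — 4 of them qualify.
Total: 325 + 4 = 329.
Holidays: 28 April 2030 (Sun); 30 July 2030 (Tue); 25 August 2030 (Sun); 21 October 2030 (Mon); 16 December 2030 (Mon); 6 January 2031 (Mon); 10 March 2031 (Mon); 17 May 2031 (Sat).
5 of the 8 holidays fall on weekdays; the rest are weekends and were already excluded.
Business days: 329 − 5 = 324.

324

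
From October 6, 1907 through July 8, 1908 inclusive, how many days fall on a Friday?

39 Fridays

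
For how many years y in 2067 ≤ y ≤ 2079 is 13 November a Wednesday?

2

Day of week of November 13 in each year:
2067: Sun, 2068: Tue, 2069: Wed ✓, 2070: Thu, 2071: Fri, 2072: Sun, 2073: Mon, 2074: Tue, 2075: Wed ✓, 2076: Fri, 2077: Sat, 2078: Sun, 2079: Mon
Wednesdays: 2069, 2075.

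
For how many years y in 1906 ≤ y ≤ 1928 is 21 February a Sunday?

Day of week of February 21 in each year:
1906: Wed, 1907: Thu, 1908: Fri, 1909: Sun ✓, 1910: Mon, 1911: Tue, 1912: Wed, 1913: Fri, 1914: Sat, 1915: Sun ✓, 1916: Mon, 1917: Wed, 1918: Thu, 1919: Fri, 1920: Sat, 1921: Mon, 1922: Tue, 1923: Wed, 1924: Thu, 1925: Sat, 1926: Sun ✓, 1927: Mon, 1928: Tue
Sundays: 1909, 1915, 1926.

3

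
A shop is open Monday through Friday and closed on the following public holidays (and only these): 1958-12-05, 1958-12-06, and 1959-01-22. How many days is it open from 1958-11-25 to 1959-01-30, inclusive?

1958-11-25 is a Tuesday.
That's 67 days from start to end, counting both.
67 = 7 × 9 + 4, so there are 9 full weeks plus 4 extra days.
Each full week contributes 5 weekdays (Mon–Fri): 9 × 5 = 45.
The 4 extra days are Tue, Wed, Thu, Fri — 4 of them qualify.
Total: 45 + 4 = 49.
Holidays: 1958-12-05 (Fri); 1958-12-06 (Sat); 1959-01-22 (Thu).
2 of the 3 holidays fall on weekdays; the rest are weekends and were already excluded.
Business days: 49 − 2 = 47.

47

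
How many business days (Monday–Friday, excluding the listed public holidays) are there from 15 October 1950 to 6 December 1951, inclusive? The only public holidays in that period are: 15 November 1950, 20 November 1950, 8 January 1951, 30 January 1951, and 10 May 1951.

15 October 1950 is a Sunday.
From 15 October 1950 to 6 December 1951 is 418 days inclusive.
418 = 7 × 59 + 5, so there are 59 full weeks plus 5 extra days.
Each full week contributes 5 weekdays (Mon–Fri): 59 × 5 = 295.
The 5 extra days are Sun, Mon, Tue, Wed, Thu — 4 of them qualify.
Total: 295 + 4 = 299.
Holidays: 15 November 1950 (Wed); 20 November 1950 (Mon); 8 January 1951 (Mon); 30 January 1951 (Tue); 10 May 1951 (Thu).
All 5 holidays fall on weekdays, so subtract 5.
Business days: 299 − 5 = 294.

294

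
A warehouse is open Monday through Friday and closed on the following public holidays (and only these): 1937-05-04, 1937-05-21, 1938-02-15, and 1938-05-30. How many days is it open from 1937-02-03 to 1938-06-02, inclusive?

1937-02-03 is a Wednesday.
From 1937-02-03 to 1938-06-02 is 485 days inclusive.
485 = 7 × 69 + 2, so there are 69 full weeks plus 2 extra days.
Each full week contributes 5 weekdays (Mon–Fri): 69 × 5 = 345.
The 2 extra days are Wed, Thu — 2 of them qualify.
Total: 345 + 2 = 347.
Holidays: 1937-05-04 (Tue); 1937-05-21 (Fri); 1938-02-15 (Tue); 1938-05-30 (Mon).
All 4 holidays fall on weekdays, so subtract 4.
Business days: 347 − 4 = 343.

343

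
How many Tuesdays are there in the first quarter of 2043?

13

1 January 2043 is a Thursday.
That's 90 days from start to end, counting both.
90 = 7 × 12 + 6, so there are 12 full weeks plus 6 extra days.
Each full week contributes one Tuesday: 12 so far.
The 6 extra days are Thu, Fri, Sat, Sun, Mon, Tue — 1 of them qualifies.
Total: 12 + 1 = 13.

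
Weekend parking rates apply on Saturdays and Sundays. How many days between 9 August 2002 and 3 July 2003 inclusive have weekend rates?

94

9 August 2002 is a Friday.
From 9 August 2002 to 3 July 2003 is 329 days inclusive.
329 = 7 × 47, so the span is exactly 47 full weeks.
Each full week contributes 2 weekend days (Sat, Sun): 47 × 2 = 94.
Total: 94.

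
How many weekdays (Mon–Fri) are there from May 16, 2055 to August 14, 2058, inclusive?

May 16, 2055 is a Sunday.
That's 1187 days from start to end, counting both.
1187 = 7 × 169 + 4, so there are 169 full weeks plus 4 extra days.
Each full week contributes 5 weekdays (Mon–Fri): 169 × 5 = 845.
The 4 extra days are Sunday, Monday, Tuesday, Wednesday — 3 of them qualify.
Total: 845 + 3 = 848.

848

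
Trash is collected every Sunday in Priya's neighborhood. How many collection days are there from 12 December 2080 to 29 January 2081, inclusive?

7

12 December 2080 is a Thursday.
From 12 December 2080 to 29 January 2081 is 49 days inclusive.
49 = 7 × 7, so the span is exactly 7 full weeks.
Each full week contributes one Sunday: 7 so far.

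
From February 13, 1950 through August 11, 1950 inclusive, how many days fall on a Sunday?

25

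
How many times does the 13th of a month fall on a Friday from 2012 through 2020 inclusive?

18

Friday-the-13ths by year:
2012: Jan, Apr, Jul
2013: Sep, Dec
2014: Jun
2015: Feb, Mar, Nov
2016: May
2017: Jan, Oct
2018: Apr, Jul
2019: Sep, Dec
2020: Mar, Nov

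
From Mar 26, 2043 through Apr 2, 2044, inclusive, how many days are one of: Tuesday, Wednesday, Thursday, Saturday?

Mar 26, 2043 is a Thursday.
From Mar 26, 2043 to Apr 2, 2044 is 374 days inclusive.
374 = 7 × 53 + 3, so there are 53 full weeks plus 3 extra days.
Each full week contributes 4 days from the set (Tue, Wed, Thu, Sat): 53 × 4 = 212.
The 3 extra days are Thursday, Friday, Saturday — 2 of them qualify.
Total: 212 + 2 = 214.

214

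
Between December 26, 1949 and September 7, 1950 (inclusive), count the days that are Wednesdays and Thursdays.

December 26, 1949 is a Monday.
The range spans 256 days (inclusive of both endpoints).
256 = 7 × 36 + 4, so there are 36 full weeks plus 4 extra days.
Each full week contributes 2 days from the set (Wed, Thu): 36 × 2 = 72.
The 4 extra days are Mon, Tue, Wed, Thu — 2 of them qualify.
Total: 72 + 2 = 74.

74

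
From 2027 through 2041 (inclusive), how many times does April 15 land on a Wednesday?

1

Day of week of April 15 in each year:
2027: Thu, 2028: Sat, 2029: Sun, 2030: Mon, 2031: Tue, 2032: Thu, 2033: Fri, 2034: Sat, 2035: Sun, 2036: Tue, 2037: Wed ✓, 2038: Thu, 2039: Fri, 2040: Sun, 2041: Mon
Wednesdays: 2037.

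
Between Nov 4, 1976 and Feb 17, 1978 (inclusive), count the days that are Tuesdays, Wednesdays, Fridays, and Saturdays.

269

Nov 4, 1976 is a Thursday.
From Nov 4, 1976 to Feb 17, 1978 is 471 days inclusive.
471 = 7 × 67 + 2, so there are 67 full weeks plus 2 extra days.
Each full week contributes 4 days from the set (Tue, Wed, Fri, Sat): 67 × 4 = 268.
The 2 extra days are Thu, Fri — 1 of them qualifies.
Total: 268 + 1 = 269.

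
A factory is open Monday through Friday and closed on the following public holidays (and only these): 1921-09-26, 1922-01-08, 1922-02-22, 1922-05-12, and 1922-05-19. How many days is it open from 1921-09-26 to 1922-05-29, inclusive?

1921-09-26 is a Monday.
The range spans 246 days (inclusive of both endpoints).
246 = 7 × 35 + 1, so there are 35 full weeks plus 1 extra day.
Each full week contributes 5 weekdays (Mon–Fri): 35 × 5 = 175.
The 1 extra day is Mon — 1 of them qualifies.
Total: 175 + 1 = 176.
Holidays: 1921-09-26 (Mon); 1922-01-08 (Sun); 1922-02-22 (Wed); 1922-05-12 (Fri); 1922-05-19 (Fri).
4 of the 5 holidays fall on weekdays; the rest are weekends and were already excluded.
Business days: 176 − 4 = 172.

172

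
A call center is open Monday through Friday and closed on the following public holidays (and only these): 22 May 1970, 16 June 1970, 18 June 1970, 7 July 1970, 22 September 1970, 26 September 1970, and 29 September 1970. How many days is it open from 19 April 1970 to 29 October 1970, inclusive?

133

19 April 1970 is a Sunday.
The range spans 194 days (inclusive of both endpoints).
194 = 7 × 27 + 5, so there are 27 full weeks plus 5 extra days.
Each full week contributes 5 weekdays (Mon–Fri): 27 × 5 = 135.
The 5 extra days are Sun, Mon, Tue, Wed, Thu — 4 of them qualify.
Total: 135 + 4 = 139.
Holidays: 22 May 1970 (Fri); 16 June 1970 (Tue); 18 June 1970 (Thu); 7 July 1970 (Tue); 22 September 1970 (Tue); 26 September 1970 (Sat); 29 September 1970 (Tue).
6 of the 7 holidays fall on weekdays; the rest are weekends and were already excluded.
Business days: 139 − 6 = 133.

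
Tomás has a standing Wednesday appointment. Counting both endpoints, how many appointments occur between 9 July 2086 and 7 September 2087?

61 Wednesdays

9 July 2086 is a Tuesday.
The range spans 426 days (inclusive of both endpoints).
426 = 7 × 60 + 6, so there are 60 full weeks plus 6 extra days.
Each full week contributes one Wednesday: 60 so far.
The 6 extra days are Tue, Wed, Thu, Fri, Sat, Sun — 1 of them qualifies.
Total: 60 + 1 = 61.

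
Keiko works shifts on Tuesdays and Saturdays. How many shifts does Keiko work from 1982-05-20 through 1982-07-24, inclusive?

19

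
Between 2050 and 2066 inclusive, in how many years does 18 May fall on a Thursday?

Day of week of May 18 in each year:
2050: Wed, 2051: Thu ✓, 2052: Sat, 2053: Sun, 2054: Mon, 2055: Tue, 2056: Thu ✓, 2057: Fri, 2058: Sat, 2059: Sun, 2060: Tue, 2061: Wed, 2062: Thu ✓, 2063: Fri, 2064: Sun, 2065: Mon, 2066: Tue
Thursdays: 2051, 2056, 2062.

3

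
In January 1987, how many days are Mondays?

4

January 1, 1987 is a Thursday.
From January 1, 1987 to January 31, 1987 is 31 days inclusive.
31 = 7 × 4 + 3, so there are 4 full weeks plus 3 extra days.
Each full week contributes one Monday: 4 so far.
The 3 extra days are Thu, Fri, Sat — none qualify.
Total: 4 + 0 = 4.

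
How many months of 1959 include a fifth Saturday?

4

A month has five Saturdays exactly when Saturday falls within its first (length − 28) days.
Jan: 31 days, starts Thu → 5 of Thu, Fri, Sat ✓
Feb: 28 days, starts Sun → 5 of (none)
Mar: 31 days, starts Sun → 5 of Sun, Mon, Tue
Apr: 30 days, starts Wed → 5 of Wed, Thu
May: 31 days, starts Fri → 5 of Fri, Sat, Sun ✓
Jun: 30 days, starts Mon → 5 of Mon, Tue
Jul: 31 days, starts Wed → 5 of Wed, Thu, Fri
Aug: 31 days, starts Sat → 5 of Sat, Sun, Mon ✓
Sep: 30 days, starts Tue → 5 of Tue, Wed
Oct: 31 days, starts Thu → 5 of Thu, Fri, Sat ✓
Nov: 30 days, starts Sun → 5 of Sun, Mon
Dec: 31 days, starts Tue → 5 of Tue, Wed, Thu
Months with five Saturdays: Jan, May, Aug, Oct.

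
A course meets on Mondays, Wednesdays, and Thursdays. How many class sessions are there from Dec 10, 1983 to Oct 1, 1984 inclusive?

Dec 10, 1983 is a Saturday.
The range spans 297 days (inclusive of both endpoints).
297 = 7 × 42 + 3, so there are 42 full weeks plus 3 extra days.
Each full week contributes 3 days from the set (Mon, Wed, Thu): 42 × 3 = 126.
The 3 extra days are Saturday, Sunday, Monday — 1 of them qualifies.
Total: 126 + 1 = 127.

127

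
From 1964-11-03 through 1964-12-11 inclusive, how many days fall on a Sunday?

1964-11-03 is a Tuesday.
From 1964-11-03 to 1964-12-11 is 39 days inclusive.
39 = 7 × 5 + 4, so there are 5 full weeks plus 4 extra days.
Each full week contributes one Sunday: 5 so far.
The 4 extra days are Tuesday, Wednesday, Thursday, Friday — none qualify.
Total: 5 + 0 = 5.

5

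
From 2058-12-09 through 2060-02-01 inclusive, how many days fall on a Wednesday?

60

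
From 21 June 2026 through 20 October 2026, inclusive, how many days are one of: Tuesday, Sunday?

36

21 June 2026 is a Sunday.
The range spans 122 days (inclusive of both endpoints).
122 = 7 × 17 + 3, so there are 17 full weeks plus 3 extra days.
Each full week contributes 2 days from the set (Tue, Sun): 17 × 2 = 34.
The 3 extra days are Sun, Mon, Tue — 2 of them qualify.
Total: 34 + 2 = 36.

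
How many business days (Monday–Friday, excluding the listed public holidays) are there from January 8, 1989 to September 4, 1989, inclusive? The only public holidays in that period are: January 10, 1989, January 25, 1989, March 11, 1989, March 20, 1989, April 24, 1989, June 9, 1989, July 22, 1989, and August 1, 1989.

January 8, 1989 is a Sunday.
The range spans 240 days (inclusive of both endpoints).
240 = 7 × 34 + 2, so there are 34 full weeks plus 2 extra days.
Each full week contributes 5 weekdays (Mon–Fri): 34 × 5 = 170.
The 2 extra days are Sun, Mon — 1 of them qualifies.
Total: 170 + 1 = 171.
Holidays: January 10, 1989 (Tue); January 25, 1989 (Wed); March 11, 1989 (Sat); March 20, 1989 (Mon); April 24, 1989 (Mon); June 9, 1989 (Fri); July 22, 1989 (Sat); August 1, 1989 (Tue).
6 of the 8 holidays fall on weekdays; the rest are weekends and were already excluded.
Business days: 171 − 6 = 165.

165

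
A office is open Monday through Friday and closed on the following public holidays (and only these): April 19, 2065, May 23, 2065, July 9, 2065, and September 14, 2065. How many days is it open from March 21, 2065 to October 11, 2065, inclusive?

143

March 21, 2065 is a Saturday.
That's 205 days from start to end, counting both.
205 = 7 × 29 + 2, so there are 29 full weeks plus 2 extra days.
Each full week contributes 5 weekdays (Mon–Fri): 29 × 5 = 145.
The 2 extra days are Sat, Sun — none qualify.
Total: 145 + 0 = 145.
Holidays: April 19, 2065 (Sun); May 23, 2065 (Sat); July 9, 2065 (Thu); September 14, 2065 (Mon).
2 of the 4 holidays fall on weekdays; the rest are weekends and were already excluded.
Business days: 145 − 2 = 143.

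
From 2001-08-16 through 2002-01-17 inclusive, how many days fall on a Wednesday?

22 Wednesdays

2001-08-16 is a Thursday.
That's 155 days from start to end, counting both.
155 = 7 × 22 + 1, so there are 22 full weeks plus 1 extra day.
Each full week contributes one Wednesday: 22 so far.
The 1 extra day is Thursday — none qualify.
Total: 22 + 0 = 22.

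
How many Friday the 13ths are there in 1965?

1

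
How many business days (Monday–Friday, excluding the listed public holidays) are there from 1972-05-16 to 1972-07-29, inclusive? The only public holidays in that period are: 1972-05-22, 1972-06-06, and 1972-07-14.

51 business days

1972-05-16 is a Tuesday.
That's 75 days from start to end, counting both.
75 = 7 × 10 + 5, so there are 10 full weeks plus 5 extra days.
Each full week contributes 5 weekdays (Mon–Fri): 10 × 5 = 50.
The 5 extra days are Tue, Wed, Thu, Fri, Sat — 4 of them qualify.
Total: 50 + 4 = 54.
Holidays: 1972-05-22 (Mon); 1972-06-06 (Tue); 1972-07-14 (Fri).
All 3 holidays fall on weekdays, so subtract 3.
Business days: 54 − 3 = 51.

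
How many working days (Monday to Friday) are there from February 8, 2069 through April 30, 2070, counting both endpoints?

319 weekdays

February 8, 2069 is a Friday.
That's 447 days from start to end, counting both.
447 = 7 × 63 + 6, so there are 63 full weeks plus 6 extra days.
Each full week contributes 5 weekdays (Mon–Fri): 63 × 5 = 315.
The 6 extra days are Fri, Sat, Sun, Mon, Tue, Wed — 4 of them qualify.
Total: 315 + 4 = 319.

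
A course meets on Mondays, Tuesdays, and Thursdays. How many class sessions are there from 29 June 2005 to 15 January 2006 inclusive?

85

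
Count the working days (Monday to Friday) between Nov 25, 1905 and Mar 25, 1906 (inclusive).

Nov 25, 1905 is a Saturday.
That's 121 days from start to end, counting both.
121 = 7 × 17 + 2, so there are 17 full weeks plus 2 extra days.
Each full week contributes 5 weekdays (Mon–Fri): 17 × 5 = 85.
The 2 extra days are Saturday, Sunday — none qualify.
Total: 85 + 0 = 85.

85 weekdays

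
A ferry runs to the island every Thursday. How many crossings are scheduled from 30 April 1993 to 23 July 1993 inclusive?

30 April 1993 is a Friday.
That's 85 days from start to end, counting both.
85 = 7 × 12 + 1, so there are 12 full weeks plus 1 extra day.
Each full week contributes one Thursday: 12 so far.
The 1 extra day is Friday — none qualify.
Total: 12 + 0 = 12.

12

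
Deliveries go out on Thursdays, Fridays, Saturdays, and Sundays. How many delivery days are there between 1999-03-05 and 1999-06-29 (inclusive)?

67

1999-03-05 is a Friday.
The range spans 117 days (inclusive of both endpoints).
117 = 7 × 16 + 5, so there are 16 full weeks plus 5 extra days.
Each full week contributes 4 days from the set (Thu, Fri, Sat, Sun): 16 × 4 = 64.
The 5 extra days are Friday, Saturday, Sunday, Monday, Tuesday — 3 of them qualify.
Total: 64 + 3 = 67.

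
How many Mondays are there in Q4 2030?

13

2030-10-01 is a Tuesday.
That's 92 days from start to end, counting both.
92 = 7 × 13 + 1, so there are 13 full weeks plus 1 extra day.
Each full week contributes one Monday: 13 so far.
The 1 extra day is Tue — none qualify.
Total: 13 + 0 = 13.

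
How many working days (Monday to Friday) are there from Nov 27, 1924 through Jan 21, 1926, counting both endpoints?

301 weekdays

Nov 27, 1924 is a Thursday.
The range spans 421 days (inclusive of both endpoints).
421 = 7 × 60 + 1, so there are 60 full weeks plus 1 extra day.
Each full week contributes 5 weekdays (Mon–Fri): 60 × 5 = 300.
The 1 extra day is Thu — 1 of them qualifies.
Total: 300 + 1 = 301.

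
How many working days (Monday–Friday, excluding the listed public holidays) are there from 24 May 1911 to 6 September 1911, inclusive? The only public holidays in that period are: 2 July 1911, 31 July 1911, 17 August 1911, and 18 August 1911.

73 working days

24 May 1911 is a Wednesday.
The range spans 106 days (inclusive of both endpoints).
106 = 7 × 15 + 1, so there are 15 full weeks plus 1 extra day.
Each full week contributes 5 weekdays (Mon–Fri): 15 × 5 = 75.
The 1 extra day is Wednesday — 1 of them qualifies.
Total: 75 + 1 = 76.
Holidays: 2 July 1911 (Sun); 31 July 1911 (Mon); 17 August 1911 (Thu); 18 August 1911 (Fri).
3 of the 4 holidays fall on weekdays; the rest are weekends and were already excluded.
Business days: 76 − 3 = 73.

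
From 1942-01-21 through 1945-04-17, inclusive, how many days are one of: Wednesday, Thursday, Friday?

1942-01-21 is a Wednesday.
The range spans 1183 days (inclusive of both endpoints).
1183 = 7 × 169, so the span is exactly 169 full weeks.
Each full week contributes 3 days from the set (Wed, Thu, Fri): 169 × 3 = 507.
Total: 507.

507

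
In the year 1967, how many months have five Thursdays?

4

A month has five Thursdays exactly when Thursday falls within its first (length − 28) days.
Jan: 31 days, starts Sun → 5 of Sun, Mon, Tue
Feb: 28 days, starts Wed → 5 of (none)
Mar: 31 days, starts Wed → 5 of Wed, Thu, Fri ✓
Apr: 30 days, starts Sat → 5 of Sat, Sun
May: 31 days, starts Mon → 5 of Mon, Tue, Wed
Jun: 30 days, starts Thu → 5 of Thu, Fri ✓
Jul: 31 days, starts Sat → 5 of Sat, Sun, Mon
Aug: 31 days, starts Tue → 5 of Tue, Wed, Thu ✓
Sep: 30 days, starts Fri → 5 of Fri, Sat
Oct: 31 days, starts Sun → 5 of Sun, Mon, Tue
Nov: 30 days, starts Wed → 5 of Wed, Thu ✓
Dec: 31 days, starts Fri → 5 of Fri, Sat, Sun
Months with five Thursdays: Mar, Jun, Aug, Nov.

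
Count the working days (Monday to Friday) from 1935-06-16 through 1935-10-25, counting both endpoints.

1935-06-16 is a Sunday.
From 1935-06-16 to 1935-10-25 is 132 days inclusive.
132 = 7 × 18 + 6, so there are 18 full weeks plus 6 extra days.
Each full week contributes 5 weekdays (Mon–Fri): 18 × 5 = 90.
The 6 extra days are Sun, Mon, Tue, Wed, Thu, Fri — 5 of them qualify.
Total: 90 + 5 = 95.

95 weekdays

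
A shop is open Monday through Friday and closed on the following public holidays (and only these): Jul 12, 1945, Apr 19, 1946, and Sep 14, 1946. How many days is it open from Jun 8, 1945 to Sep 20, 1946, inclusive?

Jun 8, 1945 is a Friday.
That's 470 days from start to end, counting both.
470 = 7 × 67 + 1, so there are 67 full weeks plus 1 extra day.
Each full week contributes 5 weekdays (Mon–Fri): 67 × 5 = 335.
The 1 extra day is Friday — 1 of them qualifies.
Total: 335 + 1 = 336.
Holidays: Jul 12, 1945 (Thu); Apr 19, 1946 (Fri); Sep 14, 1946 (Sat).
2 of the 3 holidays fall on weekdays; the rest are weekends and were already excluded.
Business days: 336 − 2 = 334.

334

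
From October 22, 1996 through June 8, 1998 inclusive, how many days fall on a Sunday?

85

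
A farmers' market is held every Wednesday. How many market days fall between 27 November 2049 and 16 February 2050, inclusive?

12

27 November 2049 is a Saturday.
From 27 November 2049 to 16 February 2050 is 82 days inclusive.
82 = 7 × 11 + 5, so there are 11 full weeks plus 5 extra days.
Each full week contributes one Wednesday: 11 so far.
The 5 extra days are Saturday, Sunday, Monday, Tuesday, Wednesday — 1 of them qualifies.
Total: 11 + 1 = 12.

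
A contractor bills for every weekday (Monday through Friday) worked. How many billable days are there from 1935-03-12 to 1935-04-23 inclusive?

1935-03-12 is a Tuesday.
That's 43 days from start to end, counting both.
43 = 7 × 6 + 1, so there are 6 full weeks plus 1 extra day.
Each full week contributes 5 weekdays (Mon–Fri): 6 × 5 = 30.
The 1 extra day is Tuesday — 1 of them qualifies.
Total: 30 + 1 = 31.

31 weekdays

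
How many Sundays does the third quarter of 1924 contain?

13

July 1, 1924 is a Tuesday.
From July 1, 1924 to September 30, 1924 is 92 days inclusive.
92 = 7 × 13 + 1, so there are 13 full weeks plus 1 extra day.
Each full week contributes one Sunday: 13 so far.
The 1 extra day is Tuesday — none qualify.
Total: 13 + 0 = 13.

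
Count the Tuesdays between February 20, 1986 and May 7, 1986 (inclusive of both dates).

11 Tuesdays

February 20, 1986 is a Thursday.
The range spans 77 days (inclusive of both endpoints).
77 = 7 × 11, so the span is exactly 11 full weeks.
Each full week contributes one Tuesday: 11 so far.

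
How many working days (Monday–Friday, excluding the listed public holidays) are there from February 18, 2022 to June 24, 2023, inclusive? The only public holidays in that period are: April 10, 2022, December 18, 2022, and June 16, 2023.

350

February 18, 2022 is a Friday.
From February 18, 2022 to June 24, 2023 is 492 days inclusive.
492 = 7 × 70 + 2, so there are 70 full weeks plus 2 extra days.
Each full week contributes 5 weekdays (Mon–Fri): 70 × 5 = 350.
The 2 extra days are Friday, Saturday — 1 of them qualifies.
Total: 350 + 1 = 351.
Holidays: April 10, 2022 (Sun); December 18, 2022 (Sun); June 16, 2023 (Fri).
1 of the 3 holidays fall on weekdays; the rest are weekends and were already excluded.
Business days: 351 − 1 = 350.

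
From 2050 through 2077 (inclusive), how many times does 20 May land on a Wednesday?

4

Day of week of May 20 in each year:
2050: Fri, 2051: Sat, 2052: Mon, 2053: Tue, 2054: Wed ✓, 2055: Thu, 2056: Sat, 2057: Sun, 2058: Mon, 2059: Tue, 2060: Thu, 2061: Fri, 2062: Sat, 2063: Sun, 2064: Tue, 2065: Wed ✓, 2066: Thu, 2067: Fri, 2068: Sun, 2069: Mon, 2070: Tue, 2071: Wed ✓, 2072: Fri, 2073: Sat, 2074: Sun, 2075: Mon, 2076: Wed ✓, 2077: Thu
Wednesdays: 2054, 2065, 2071, 2076.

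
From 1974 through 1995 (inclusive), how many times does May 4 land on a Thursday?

3

Day of week of May 4 in each year:
1974: Sat, 1975: Sun, 1976: Tue, 1977: Wed, 1978: Thu ✓, 1979: Fri, 1980: Sun, 1981: Mon, 1982: Tue, 1983: Wed, 1984: Fri, 1985: Sat, 1986: Sun, 1987: Mon, 1988: Wed, 1989: Thu ✓, 1990: Fri, 1991: Sat, 1992: Mon, 1993: Tue, 1994: Wed, 1995: Thu ✓
Thursdays: 1978, 1989, 1995.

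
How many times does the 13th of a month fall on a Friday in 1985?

2

The 13th falls on a Friday when the month's 13th has weekday Fri.
Jan 13 is Sun; Feb 13 is Wed; Mar 13 is Wed; Apr 13 is Sat; May 13 is Mon; Jun 13 is Thu; Jul 13 is Sat; Aug 13 is Tue; Sep 13 is Fri ✓; Oct 13 is Sun; Nov 13 is Wed; Dec 13 is Fri ✓.
Friday the 13ths: Sep, Dec.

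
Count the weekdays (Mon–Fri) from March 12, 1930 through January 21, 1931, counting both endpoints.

March 12, 1930 is a Wednesday.
From March 12, 1930 to January 21, 1931 is 316 days inclusive.
316 = 7 × 45 + 1, so there are 45 full weeks plus 1 extra day.
Each full week contributes 5 weekdays (Mon–Fri): 45 × 5 = 225.
The 1 extra day is Wed — 1 of them qualifies.
Total: 225 + 1 = 226.

226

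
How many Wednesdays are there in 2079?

52

2079-01-01 is a Sunday.
That's 365 days from start to end, counting both.
365 = 7 × 52 + 1, so there are 52 full weeks plus 1 extra day.
Each full week contributes one Wednesday: 52 so far.
The 1 extra day is Sun — none qualify.
Total: 52 + 0 = 52.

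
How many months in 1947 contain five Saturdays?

4

A month has five Saturdays exactly when Saturday falls within its first (length − 28) days.
Jan: 31 days, starts Wed → 5 of Wed, Thu, Fri
Feb: 28 days, starts Sat → 5 of (none)
Mar: 31 days, starts Sat → 5 of Sat, Sun, Mon ✓
Apr: 30 days, starts Tue → 5 of Tue, Wed
May: 31 days, starts Thu → 5 of Thu, Fri, Sat ✓
Jun: 30 days, starts Sun → 5 of Sun, Mon
Jul: 31 days, starts Tue → 5 of Tue, Wed, Thu
Aug: 31 days, starts Fri → 5 of Fri, Sat, Sun ✓
Sep: 30 days, starts Mon → 5 of Mon, Tue
Oct: 31 days, starts Wed → 5 of Wed, Thu, Fri
Nov: 30 days, starts Sat → 5 of Sat, Sun ✓
Dec: 31 days, starts Mon → 5 of Mon, Tue, Wed
Months with five Saturdays: Mar, May, Aug, Nov.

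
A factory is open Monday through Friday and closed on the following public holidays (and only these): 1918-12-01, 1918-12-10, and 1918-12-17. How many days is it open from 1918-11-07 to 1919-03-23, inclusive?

1918-11-07 is a Thursday.
The range spans 137 days (inclusive of both endpoints).
137 = 7 × 19 + 4, so there are 19 full weeks plus 4 extra days.
Each full week contributes 5 weekdays (Mon–Fri): 19 × 5 = 95.
The 4 extra days are Thu, Fri, Sat, Sun — 2 of them qualify.
Total: 95 + 2 = 97.
Holidays: 1918-12-01 (Sun); 1918-12-10 (Tue); 1918-12-17 (Tue).
2 of the 3 holidays fall on weekdays; the rest are weekends and were already excluded.
Business days: 97 − 2 = 95.

95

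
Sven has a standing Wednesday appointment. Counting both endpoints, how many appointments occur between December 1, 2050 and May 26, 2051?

25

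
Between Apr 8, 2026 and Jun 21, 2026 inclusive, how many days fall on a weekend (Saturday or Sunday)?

22

Apr 8, 2026 is a Wednesday.
The range spans 75 days (inclusive of both endpoints).
75 = 7 × 10 + 5, so there are 10 full weeks plus 5 extra days.
Each full week contributes 2 weekend days (Sat, Sun): 10 × 2 = 20.
The 5 extra days are Wed, Thu, Fri, Sat, Sun — 2 of them qualify.
Total: 20 + 2 = 22.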